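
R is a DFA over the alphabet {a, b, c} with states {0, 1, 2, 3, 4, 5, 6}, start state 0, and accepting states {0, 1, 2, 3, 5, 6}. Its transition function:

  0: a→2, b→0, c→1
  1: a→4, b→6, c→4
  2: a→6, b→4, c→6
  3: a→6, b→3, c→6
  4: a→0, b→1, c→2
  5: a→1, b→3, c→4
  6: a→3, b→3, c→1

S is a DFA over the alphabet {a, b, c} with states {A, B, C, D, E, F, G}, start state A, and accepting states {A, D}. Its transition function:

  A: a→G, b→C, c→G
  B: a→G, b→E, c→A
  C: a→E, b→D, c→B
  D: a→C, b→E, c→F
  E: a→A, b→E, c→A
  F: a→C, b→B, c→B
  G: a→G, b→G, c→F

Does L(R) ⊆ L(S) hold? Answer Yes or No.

The string a is in L(R) but not in L(S).
So L(R) ⊄ L(S).

No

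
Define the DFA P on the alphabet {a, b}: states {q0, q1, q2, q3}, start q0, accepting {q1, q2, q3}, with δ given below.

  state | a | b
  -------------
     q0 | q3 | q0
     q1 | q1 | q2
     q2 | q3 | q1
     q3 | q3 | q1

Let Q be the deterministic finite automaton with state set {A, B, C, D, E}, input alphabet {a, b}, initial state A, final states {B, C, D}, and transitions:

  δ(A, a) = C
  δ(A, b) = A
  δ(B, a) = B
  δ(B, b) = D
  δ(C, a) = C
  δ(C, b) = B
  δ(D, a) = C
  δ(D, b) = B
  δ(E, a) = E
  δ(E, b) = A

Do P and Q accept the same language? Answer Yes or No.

Yes

Exploring the product automaton P × Q from the start pair (q0, A), following both machines on each input symbol, reaches 4 state pairs: (q0, A), (q3, C), (q1, B), (q2, D).
P accepts in {q1, q2, q3} and Q accepts in {B, C, D}. In every reachable pair the two components are either both accepting — (q3, C), (q1, B), (q2, D) — or both non-accepting, so no string is accepted by exactly one of the machines: L(P) \ L(Q) and L(Q) \ L(P) are both empty.
Hence every string is accepted by P iff it is accepted by Q, and the two languages coincide.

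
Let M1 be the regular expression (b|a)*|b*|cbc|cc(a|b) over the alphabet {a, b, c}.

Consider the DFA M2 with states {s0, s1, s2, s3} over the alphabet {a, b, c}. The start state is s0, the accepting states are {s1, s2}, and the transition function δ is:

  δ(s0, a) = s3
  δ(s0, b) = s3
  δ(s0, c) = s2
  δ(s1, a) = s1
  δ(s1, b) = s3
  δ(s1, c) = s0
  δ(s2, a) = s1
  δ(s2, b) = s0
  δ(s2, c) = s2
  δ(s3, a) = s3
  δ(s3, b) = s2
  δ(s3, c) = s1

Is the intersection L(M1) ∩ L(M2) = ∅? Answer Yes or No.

No

The string ab is accepted by both M1 and M2.
Hence L(M1) ∩ L(M2) ≠ ∅.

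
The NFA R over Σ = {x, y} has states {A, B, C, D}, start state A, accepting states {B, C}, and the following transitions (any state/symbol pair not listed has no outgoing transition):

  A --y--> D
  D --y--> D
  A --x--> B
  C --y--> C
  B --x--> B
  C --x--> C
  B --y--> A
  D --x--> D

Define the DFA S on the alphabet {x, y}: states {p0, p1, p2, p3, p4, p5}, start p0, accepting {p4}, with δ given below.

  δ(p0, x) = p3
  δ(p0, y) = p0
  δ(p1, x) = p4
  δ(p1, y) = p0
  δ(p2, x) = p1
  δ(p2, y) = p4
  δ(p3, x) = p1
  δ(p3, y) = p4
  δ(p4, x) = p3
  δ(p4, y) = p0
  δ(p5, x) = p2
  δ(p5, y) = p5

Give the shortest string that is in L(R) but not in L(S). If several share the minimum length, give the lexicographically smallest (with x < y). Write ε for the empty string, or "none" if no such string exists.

The string x is accepted by R but not by S.
No shorter string lies in the difference, and x is the lexicographically first length-1 string in L(R) \ L(S).

x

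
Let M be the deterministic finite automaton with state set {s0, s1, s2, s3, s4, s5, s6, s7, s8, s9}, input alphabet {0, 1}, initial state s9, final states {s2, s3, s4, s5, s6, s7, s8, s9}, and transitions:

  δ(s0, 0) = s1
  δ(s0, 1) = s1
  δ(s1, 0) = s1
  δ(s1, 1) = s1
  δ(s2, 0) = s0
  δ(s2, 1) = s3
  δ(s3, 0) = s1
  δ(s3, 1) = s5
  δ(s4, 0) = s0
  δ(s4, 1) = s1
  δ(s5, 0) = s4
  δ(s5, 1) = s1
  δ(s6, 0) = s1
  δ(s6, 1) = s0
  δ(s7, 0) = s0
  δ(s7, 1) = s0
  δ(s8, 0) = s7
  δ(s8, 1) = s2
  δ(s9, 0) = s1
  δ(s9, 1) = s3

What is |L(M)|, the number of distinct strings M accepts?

The useful subgraph on states {s3, s4, s5, s9} is acyclic, so L(M) is finite; the longest accepting path visits 4 useful states, giving maximum string length 3.
Counting accepting paths from s9 by length: 1 of length 0, 1 of length 1, 1 of length 2, 1 of length 3. Total 4.

4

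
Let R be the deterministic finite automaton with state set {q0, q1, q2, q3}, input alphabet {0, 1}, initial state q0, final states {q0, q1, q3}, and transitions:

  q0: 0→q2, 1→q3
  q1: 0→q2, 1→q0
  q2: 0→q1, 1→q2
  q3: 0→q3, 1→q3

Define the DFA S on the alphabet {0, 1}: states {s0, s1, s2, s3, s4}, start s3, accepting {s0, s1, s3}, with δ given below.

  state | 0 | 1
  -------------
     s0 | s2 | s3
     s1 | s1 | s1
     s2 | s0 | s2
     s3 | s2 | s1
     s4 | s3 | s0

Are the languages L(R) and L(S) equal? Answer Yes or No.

Exploring the product automaton R × S from the start pair (q0, s3), following both machines on each input symbol, reaches 4 state pairs: (q0, s3), (q2, s2), (q3, s1), (q1, s0).
R accepts in {q0, q1, q3} and S accepts in {s0, s1, s3}. In every reachable pair the two components are either both accepting — (q0, s3), (q3, s1), (q1, s0) — or both non-accepting, so no string is accepted by exactly one of the machines: L(R) \ L(S) and L(S) \ L(R) are both empty.
Hence every string is accepted by R iff it is accepted by S, and the two languages coincide.

Yes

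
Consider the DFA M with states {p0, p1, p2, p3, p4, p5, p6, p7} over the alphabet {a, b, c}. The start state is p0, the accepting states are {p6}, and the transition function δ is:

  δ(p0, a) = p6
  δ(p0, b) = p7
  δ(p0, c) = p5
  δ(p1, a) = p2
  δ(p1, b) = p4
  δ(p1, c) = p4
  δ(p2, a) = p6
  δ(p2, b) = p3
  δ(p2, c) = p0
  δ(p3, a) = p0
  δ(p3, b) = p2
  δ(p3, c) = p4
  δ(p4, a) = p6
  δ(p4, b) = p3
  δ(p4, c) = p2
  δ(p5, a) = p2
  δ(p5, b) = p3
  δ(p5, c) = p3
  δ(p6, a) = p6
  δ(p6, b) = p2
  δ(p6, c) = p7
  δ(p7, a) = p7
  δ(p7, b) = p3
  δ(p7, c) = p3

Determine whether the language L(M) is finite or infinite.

State p0 is reachable from the start and can reach an accepting state, and it lies on the cycle p0 → p5 → p2 → p0.
Traversing that cycle any number of times yields accepted strings of unbounded length, so the language is infinite.

infinite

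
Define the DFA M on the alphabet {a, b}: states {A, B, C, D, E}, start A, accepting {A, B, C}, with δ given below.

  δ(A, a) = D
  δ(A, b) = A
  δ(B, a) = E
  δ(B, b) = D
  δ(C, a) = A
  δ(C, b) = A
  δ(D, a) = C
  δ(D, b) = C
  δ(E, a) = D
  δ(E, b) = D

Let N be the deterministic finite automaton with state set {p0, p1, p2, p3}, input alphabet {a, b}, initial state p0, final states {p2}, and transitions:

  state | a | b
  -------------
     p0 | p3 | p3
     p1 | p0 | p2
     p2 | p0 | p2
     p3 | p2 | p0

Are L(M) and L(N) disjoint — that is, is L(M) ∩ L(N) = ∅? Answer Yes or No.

No

The string aa is accepted by both M and N.
Hence L(M) ∩ L(N) ≠ ∅.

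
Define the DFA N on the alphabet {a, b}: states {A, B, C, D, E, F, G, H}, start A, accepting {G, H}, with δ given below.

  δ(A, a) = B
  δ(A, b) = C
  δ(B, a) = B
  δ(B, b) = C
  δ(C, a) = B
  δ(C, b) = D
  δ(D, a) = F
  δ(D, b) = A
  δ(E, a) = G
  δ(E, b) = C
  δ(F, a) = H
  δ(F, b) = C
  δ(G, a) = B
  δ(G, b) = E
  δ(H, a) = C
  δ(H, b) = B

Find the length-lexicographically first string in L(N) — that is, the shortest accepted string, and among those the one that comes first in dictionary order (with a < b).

bbaa

A breadth-first search from A reaches an accepting state first via the path A → C → D → F → H on input bbaa.
No string of length < 4 is accepted (BFS exhausts all shorter strings without reaching an accepting state), and bbaa is the lexicographically least accepting string of length 4.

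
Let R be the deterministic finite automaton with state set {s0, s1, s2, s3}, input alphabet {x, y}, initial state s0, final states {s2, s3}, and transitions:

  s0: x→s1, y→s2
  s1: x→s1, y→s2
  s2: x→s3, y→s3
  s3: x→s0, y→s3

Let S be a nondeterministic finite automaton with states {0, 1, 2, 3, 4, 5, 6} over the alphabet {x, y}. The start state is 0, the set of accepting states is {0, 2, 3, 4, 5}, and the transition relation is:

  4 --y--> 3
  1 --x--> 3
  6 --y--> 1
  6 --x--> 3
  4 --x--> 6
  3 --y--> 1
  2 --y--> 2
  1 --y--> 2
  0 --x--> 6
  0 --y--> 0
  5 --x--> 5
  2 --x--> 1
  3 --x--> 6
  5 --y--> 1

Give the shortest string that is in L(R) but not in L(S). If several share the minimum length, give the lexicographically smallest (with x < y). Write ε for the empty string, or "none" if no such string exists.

xy

The string xy is accepted by R but not by S.
No shorter string lies in the difference, and xy is the lexicographically first length-2 string in L(R) \ L(S).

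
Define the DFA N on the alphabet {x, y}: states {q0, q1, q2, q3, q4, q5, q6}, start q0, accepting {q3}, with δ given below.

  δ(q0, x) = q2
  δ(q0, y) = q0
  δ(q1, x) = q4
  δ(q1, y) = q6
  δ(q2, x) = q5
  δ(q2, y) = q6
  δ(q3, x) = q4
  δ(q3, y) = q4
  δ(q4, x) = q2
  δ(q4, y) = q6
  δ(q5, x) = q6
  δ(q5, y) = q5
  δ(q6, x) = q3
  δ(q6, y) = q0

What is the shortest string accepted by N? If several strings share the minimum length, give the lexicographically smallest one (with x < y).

A breadth-first search from q0 reaches an accepting state first via the path q0 → q2 → q6 → q3 on input xyx.
No string of length < 3 is accepted (BFS exhausts all shorter strings without reaching an accepting state), and xyx is the lexicographically least accepting string of length 3.

xyx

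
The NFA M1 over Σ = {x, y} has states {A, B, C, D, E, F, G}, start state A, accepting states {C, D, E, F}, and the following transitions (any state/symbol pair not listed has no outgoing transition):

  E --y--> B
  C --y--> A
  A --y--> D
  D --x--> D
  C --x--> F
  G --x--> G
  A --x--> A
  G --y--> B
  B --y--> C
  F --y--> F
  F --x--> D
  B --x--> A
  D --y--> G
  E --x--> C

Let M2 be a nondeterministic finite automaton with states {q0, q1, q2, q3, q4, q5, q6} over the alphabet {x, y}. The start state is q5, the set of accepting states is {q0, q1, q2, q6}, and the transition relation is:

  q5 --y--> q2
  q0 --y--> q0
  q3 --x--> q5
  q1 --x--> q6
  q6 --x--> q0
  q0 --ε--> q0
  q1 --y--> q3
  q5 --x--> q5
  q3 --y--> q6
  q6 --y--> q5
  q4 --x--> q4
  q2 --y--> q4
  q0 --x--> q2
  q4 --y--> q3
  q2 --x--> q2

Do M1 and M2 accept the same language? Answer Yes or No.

Exploring the product automaton M1 × M2 from the start pair (A, q5), following both machines on each input symbol, reaches 6 state pairs: (A, q5), (D, q2), (G, q4), (B, q3), (C, q6), (F, q0).
M1 accepts in {C, D, E, F} and M2 accepts in {q0, q1, q2, q6}. In every reachable pair the two components are either both accepting — (D, q2), (C, q6), (F, q0) — or both non-accepting, so no string is accepted by exactly one of the machines: L(M1) \ L(M2) and L(M2) \ L(M1) are both empty.
Hence every string is accepted by M1 iff it is accepted by M2, and the two languages coincide.

Yes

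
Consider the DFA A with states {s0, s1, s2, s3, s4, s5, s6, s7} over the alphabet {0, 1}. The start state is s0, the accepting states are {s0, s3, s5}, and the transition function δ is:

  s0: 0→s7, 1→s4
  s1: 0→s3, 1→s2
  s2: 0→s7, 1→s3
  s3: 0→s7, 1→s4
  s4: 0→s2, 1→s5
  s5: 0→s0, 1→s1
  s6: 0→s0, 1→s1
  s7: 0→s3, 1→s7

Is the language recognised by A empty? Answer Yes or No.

No

The empty string ε is accepted: the run s0 ends in the accepting state s0.
Since at least one string is accepted, L(A) is not empty.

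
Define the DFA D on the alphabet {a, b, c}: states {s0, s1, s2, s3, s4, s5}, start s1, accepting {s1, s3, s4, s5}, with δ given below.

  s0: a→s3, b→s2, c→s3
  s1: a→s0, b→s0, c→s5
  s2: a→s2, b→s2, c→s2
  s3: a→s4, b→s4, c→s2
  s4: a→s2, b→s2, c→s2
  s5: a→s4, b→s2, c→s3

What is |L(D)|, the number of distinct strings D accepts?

18

The useful subgraph on states {s0, s1, s3, s4, s5} is acyclic, so L(D) is finite; the longest accepting path visits 4 useful states, giving maximum string length 3.
Counting accepting paths from s1 by length: 1 of length 0, 1 of length 1, 6 of length 2, 10 of length 3. Total 18.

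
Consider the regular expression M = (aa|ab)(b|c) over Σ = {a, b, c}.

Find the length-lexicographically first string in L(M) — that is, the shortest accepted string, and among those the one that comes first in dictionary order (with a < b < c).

By inspection of the expression, no string of length less than 3 matches, and aab is the lexicographically first match of length 3.

aab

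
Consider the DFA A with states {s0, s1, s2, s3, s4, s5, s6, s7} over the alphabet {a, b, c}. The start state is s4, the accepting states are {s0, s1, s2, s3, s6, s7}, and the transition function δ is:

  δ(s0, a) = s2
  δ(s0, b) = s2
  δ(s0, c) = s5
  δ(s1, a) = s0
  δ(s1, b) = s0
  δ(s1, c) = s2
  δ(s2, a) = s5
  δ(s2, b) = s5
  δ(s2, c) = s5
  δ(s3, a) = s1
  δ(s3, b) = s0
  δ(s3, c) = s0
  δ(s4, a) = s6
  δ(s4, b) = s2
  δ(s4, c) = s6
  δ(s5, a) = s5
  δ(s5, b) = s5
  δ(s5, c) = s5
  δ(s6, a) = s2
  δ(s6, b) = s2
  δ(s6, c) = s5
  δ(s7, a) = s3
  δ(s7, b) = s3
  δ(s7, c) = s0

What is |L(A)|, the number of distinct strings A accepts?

7

The useful subgraph on states {s2, s4, s6} is acyclic, so L(A) is finite; the longest accepting path visits 3 useful states, giving maximum string length 2.
Counting accepting paths from s4 by length: 3 of length 1, 4 of length 2. Total 7.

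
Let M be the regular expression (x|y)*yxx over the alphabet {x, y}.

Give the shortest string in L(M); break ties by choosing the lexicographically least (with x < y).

yxx

By inspection of the expression, no string of length less than 3 matches, and yxx is the lexicographically first match of length 3.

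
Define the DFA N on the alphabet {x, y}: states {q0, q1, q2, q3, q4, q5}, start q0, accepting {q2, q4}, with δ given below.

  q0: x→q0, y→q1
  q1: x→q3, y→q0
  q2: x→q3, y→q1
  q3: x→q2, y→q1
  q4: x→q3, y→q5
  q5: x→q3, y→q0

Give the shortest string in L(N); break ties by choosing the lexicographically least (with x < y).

yxx

A breadth-first search from q0 reaches an accepting state first via the path q0 → q1 → q3 → q2 on input yxx.
No string of length < 3 is accepted (BFS exhausts all shorter strings without reaching an accepting state), and yxx is the lexicographically least accepting string of length 3.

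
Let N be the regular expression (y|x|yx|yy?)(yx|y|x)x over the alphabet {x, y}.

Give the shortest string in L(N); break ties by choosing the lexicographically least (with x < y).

xxx

By inspection of the expression, no string of length less than 3 matches, and xxx is the lexicographically first match of length 3.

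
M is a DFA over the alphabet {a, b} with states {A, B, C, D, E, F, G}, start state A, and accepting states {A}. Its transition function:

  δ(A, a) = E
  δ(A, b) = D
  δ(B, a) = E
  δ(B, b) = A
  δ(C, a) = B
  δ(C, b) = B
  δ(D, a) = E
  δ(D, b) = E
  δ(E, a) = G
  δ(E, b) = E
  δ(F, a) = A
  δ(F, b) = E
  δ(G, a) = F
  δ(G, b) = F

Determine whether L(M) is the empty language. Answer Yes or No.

No

The empty string ε is accepted: the run A ends in the accepting state A.
Since at least one string is accepted, L(M) is not empty.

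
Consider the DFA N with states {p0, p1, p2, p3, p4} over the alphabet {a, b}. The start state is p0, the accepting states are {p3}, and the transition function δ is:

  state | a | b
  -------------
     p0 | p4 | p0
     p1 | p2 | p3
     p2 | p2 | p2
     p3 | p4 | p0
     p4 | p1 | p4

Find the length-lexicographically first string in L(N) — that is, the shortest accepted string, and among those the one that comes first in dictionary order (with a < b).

aab

A breadth-first search from p0 reaches an accepting state first via the path p0 → p4 → p1 → p3 on input aab.
No string of length < 3 is accepted (BFS exhausts all shorter strings without reaching an accepting state), and aab is the lexicographically least accepting string of length 3.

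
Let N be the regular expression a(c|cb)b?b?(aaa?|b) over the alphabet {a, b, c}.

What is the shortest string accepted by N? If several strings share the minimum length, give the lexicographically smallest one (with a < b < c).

acb

By inspection of the expression, no string of length less than 3 matches, and acb is the lexicographically first match of length 3.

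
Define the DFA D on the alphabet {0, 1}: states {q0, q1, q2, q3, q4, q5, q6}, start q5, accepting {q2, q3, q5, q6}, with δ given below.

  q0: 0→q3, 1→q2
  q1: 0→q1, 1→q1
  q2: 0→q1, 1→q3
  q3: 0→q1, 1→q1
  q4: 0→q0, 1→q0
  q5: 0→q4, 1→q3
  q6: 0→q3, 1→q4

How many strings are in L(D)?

The useful subgraph on states {q0, q2, q3, q4, q5} is acyclic, so L(D) is finite; the longest accepting path visits 5 useful states, giving maximum string length 4.
Counting accepting paths from q5 by length: 1 of length 0, 1 of length 1, 4 of length 3, 2 of length 4. Total 8.

8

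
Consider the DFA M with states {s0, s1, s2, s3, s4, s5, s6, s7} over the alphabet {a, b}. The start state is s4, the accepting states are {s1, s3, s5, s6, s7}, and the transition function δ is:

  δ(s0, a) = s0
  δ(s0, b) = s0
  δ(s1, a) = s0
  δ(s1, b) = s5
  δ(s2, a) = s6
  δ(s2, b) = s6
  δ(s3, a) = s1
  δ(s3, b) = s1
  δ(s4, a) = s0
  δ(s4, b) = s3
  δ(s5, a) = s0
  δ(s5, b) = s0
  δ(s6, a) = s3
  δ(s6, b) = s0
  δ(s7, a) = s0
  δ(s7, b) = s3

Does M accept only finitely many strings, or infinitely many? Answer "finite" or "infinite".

The useful states (reachable from s4 and able to reach an accepting state) are {s1, s3, s4, s5}.
Restricted to these states the transition graph has no cycle, so every accepting path has bounded length and L is finite.

finite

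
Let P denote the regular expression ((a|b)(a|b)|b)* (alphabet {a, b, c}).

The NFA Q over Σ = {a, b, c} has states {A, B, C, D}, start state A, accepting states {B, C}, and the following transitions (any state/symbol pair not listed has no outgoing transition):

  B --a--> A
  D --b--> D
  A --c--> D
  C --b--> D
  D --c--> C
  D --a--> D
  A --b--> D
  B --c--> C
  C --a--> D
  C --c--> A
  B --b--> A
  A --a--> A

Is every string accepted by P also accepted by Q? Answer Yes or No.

The empty string ε is in L(P) but not in L(Q).
So L(P) ⊄ L(Q).

No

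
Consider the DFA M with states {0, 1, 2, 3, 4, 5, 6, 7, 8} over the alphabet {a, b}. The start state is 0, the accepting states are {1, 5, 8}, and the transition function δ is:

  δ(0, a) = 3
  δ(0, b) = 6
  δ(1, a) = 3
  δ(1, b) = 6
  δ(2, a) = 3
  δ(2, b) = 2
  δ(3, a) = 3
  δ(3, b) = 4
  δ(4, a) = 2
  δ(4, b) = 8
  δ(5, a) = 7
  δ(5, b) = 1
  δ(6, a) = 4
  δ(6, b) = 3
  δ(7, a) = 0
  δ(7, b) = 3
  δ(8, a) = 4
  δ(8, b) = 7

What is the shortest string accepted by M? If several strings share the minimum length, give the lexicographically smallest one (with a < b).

abb

A breadth-first search from 0 reaches an accepting state first via the path 0 → 3 → 4 → 8 on input abb.
No string of length < 3 is accepted (BFS exhausts all shorter strings without reaching an accepting state), and abb is the lexicographically least accepting string of length 3.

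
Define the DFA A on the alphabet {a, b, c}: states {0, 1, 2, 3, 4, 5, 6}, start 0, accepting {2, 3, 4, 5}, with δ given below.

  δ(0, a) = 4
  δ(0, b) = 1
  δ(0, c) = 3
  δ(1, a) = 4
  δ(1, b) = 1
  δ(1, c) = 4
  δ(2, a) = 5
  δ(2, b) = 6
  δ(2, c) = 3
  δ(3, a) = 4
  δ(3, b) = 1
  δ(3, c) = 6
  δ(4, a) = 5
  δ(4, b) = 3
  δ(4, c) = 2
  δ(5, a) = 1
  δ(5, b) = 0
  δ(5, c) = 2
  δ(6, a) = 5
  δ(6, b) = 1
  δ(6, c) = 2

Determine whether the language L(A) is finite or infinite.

State 1 is reachable from the start and can reach an accepting state, and it lies on the cycle 1 → 1.
Traversing that cycle any number of times yields accepted strings of unbounded length, so the language is infinite.

infinite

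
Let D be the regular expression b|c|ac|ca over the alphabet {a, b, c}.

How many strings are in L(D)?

The expression has no Kleene star, so L(D) is finite. Expanding the alternatives gives {b, c, ac, ca}.
That is 2 of length 1, 2 of length 2: 4 strings in all.

4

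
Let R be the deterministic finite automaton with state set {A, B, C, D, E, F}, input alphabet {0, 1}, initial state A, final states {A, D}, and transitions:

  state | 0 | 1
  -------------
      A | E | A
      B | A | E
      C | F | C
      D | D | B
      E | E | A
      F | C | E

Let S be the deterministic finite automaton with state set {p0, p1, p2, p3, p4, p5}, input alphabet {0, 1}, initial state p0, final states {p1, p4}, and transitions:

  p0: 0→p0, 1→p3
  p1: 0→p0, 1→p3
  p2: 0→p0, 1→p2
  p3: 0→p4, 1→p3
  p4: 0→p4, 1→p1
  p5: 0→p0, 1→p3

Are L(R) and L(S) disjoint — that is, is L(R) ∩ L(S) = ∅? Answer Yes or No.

No

The string 101 is accepted by both R and S.
Hence L(R) ∩ L(S) ≠ ∅.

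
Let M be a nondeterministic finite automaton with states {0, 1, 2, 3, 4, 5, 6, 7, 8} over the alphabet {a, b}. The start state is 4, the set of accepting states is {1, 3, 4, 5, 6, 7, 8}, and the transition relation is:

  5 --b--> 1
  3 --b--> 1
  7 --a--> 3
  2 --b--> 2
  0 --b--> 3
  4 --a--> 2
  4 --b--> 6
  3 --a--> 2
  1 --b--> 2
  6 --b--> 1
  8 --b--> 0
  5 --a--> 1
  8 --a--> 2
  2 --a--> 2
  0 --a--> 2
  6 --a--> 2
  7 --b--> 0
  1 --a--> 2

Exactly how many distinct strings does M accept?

3

The useful subgraph on states {1, 4, 6} is acyclic, so L(M) is finite; the longest accepting path visits 3 useful states, giving maximum string length 2.
Counting accepting paths from 4 by length: 1 of length 0, 1 of length 1, 1 of length 2. Total 3.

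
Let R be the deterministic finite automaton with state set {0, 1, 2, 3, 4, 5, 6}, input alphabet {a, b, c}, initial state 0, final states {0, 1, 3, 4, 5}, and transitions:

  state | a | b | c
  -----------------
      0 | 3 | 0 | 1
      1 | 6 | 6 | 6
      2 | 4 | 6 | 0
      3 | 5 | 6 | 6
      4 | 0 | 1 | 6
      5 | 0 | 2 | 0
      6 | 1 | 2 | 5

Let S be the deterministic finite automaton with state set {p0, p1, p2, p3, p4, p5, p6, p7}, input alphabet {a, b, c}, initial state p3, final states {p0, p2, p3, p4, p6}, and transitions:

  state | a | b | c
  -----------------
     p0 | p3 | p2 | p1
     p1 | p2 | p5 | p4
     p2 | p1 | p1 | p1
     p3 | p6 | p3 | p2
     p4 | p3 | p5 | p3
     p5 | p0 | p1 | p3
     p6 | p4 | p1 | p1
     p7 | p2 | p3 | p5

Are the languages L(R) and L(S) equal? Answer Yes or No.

Yes

Exploring the product automaton R × S from the start pair (0, p3), following both machines on each input symbol, reaches 7 state pairs: (0, p3), (3, p6), (1, p2), (5, p4), (6, p1), (2, p5), (4, p0).
R accepts in {0, 1, 3, 4, 5} and S accepts in {p0, p2, p3, p4, p6}. In every reachable pair the two components are either both accepting — (0, p3), (3, p6), (1, p2), (5, p4), (4, p0) — or both non-accepting, so no string is accepted by exactly one of the machines: L(R) \ L(S) and L(S) \ L(R) are both empty.
Hence every string is accepted by R iff it is accepted by S, and the two languages coincide.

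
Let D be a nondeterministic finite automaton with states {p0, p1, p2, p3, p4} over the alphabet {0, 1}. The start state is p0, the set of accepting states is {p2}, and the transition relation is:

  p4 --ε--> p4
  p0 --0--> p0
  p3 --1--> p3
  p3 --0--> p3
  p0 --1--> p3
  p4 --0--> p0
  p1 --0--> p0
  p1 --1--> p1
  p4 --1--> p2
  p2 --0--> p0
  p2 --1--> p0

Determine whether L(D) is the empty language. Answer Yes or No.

The states reachable from the start state are {p0, p3}.
None of the accepting states {p2} is reachable, so no string is accepted and L(D) = ∅.

Yes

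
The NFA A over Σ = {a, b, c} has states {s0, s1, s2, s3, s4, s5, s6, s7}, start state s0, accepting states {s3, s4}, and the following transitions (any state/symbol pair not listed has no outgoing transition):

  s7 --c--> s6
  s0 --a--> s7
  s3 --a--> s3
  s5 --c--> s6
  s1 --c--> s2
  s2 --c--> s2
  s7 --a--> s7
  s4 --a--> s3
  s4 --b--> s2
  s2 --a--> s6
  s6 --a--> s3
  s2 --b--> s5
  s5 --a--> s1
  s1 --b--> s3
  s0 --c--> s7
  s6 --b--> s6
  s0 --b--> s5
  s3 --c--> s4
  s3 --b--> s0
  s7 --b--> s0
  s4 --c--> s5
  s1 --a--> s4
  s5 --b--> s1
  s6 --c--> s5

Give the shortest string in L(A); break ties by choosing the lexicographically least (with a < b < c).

A breadth-first search from s0 reaches an accepting state first via the path s0 → s7 → s6 → s3 on input aca.
No string of length < 3 is accepted (BFS exhausts all shorter strings without reaching an accepting state), and aca is the lexicographically least accepting string of length 3.

aca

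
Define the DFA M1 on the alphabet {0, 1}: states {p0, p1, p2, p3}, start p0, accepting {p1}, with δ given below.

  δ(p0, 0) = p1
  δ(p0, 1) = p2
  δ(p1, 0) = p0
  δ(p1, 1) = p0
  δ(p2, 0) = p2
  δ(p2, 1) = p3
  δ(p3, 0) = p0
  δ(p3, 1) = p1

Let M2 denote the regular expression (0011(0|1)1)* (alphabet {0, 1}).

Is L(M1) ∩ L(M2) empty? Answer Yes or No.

Yes

Converting the expression M2 to a DFA (subset construction, then merging equivalent states) gives the minimal DFA with states {r0, r1, r2, r3, r4, r5, r6}, start state r0, accepting states {r0} and transitions r0: 0→r1, 1→r2; r1: 0→r3, 1→r2; r2: 0→r2, 1→r2; r3: 0→r2, 1→r4; r4: 0→r2, 1→r5; r5: 0→r6, 1→r6; r6: 0→r2, 1→r0.
Exploring the product automaton M1 × M2 from the start pair (p0, r0), following both machines on each input symbol, reaches 16 state pairs: (p0, r0), (p1, r1), (p2, r2), (p0, r3), (p0, r2), (p3, r2), (p1, r2), (p2, r4), (p3, r5), (p0, r6), (p1, r6), (p2, r0), (p2, r1), (p2, r3), (p3, r4), (p1, r5).
M1 accepts in {p1} and M2 accepts in {r0}; no reachable pair has both components accepting, so no string drives both machines to acceptance simultaneously and L(M1) ∩ L(M2) = ∅.
So no string is accepted by both, and the intersection is empty.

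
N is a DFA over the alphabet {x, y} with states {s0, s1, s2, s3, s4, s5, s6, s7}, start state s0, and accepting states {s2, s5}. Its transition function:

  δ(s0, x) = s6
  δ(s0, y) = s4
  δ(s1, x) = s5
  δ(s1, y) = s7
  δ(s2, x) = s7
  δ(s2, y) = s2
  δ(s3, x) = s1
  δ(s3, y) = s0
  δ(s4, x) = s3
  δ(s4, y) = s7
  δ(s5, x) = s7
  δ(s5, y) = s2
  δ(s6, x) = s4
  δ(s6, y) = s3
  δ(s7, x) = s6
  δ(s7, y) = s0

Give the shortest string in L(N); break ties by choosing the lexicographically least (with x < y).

xyxx

A breadth-first search from s0 reaches an accepting state first via the path s0 → s6 → s3 → s1 → s5 on input xyxx.
No string of length < 4 is accepted (BFS exhausts all shorter strings without reaching an accepting state), and xyxx is the lexicographically least accepting string of length 4.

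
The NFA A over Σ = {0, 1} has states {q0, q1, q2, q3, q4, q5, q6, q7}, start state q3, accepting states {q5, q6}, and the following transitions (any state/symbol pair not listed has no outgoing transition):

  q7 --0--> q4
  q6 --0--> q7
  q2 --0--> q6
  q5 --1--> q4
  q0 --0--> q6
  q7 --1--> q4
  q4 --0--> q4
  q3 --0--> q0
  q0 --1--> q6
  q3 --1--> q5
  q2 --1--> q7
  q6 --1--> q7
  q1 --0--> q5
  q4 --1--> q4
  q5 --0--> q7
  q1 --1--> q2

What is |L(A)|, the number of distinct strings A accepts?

3

The useful subgraph on states {q0, q3, q5, q6} is acyclic, so L(A) is finite; the longest accepting path visits 3 useful states, giving maximum string length 2.
Counting accepting paths from q3 by length: 1 of length 1, 2 of length 2. Total 3.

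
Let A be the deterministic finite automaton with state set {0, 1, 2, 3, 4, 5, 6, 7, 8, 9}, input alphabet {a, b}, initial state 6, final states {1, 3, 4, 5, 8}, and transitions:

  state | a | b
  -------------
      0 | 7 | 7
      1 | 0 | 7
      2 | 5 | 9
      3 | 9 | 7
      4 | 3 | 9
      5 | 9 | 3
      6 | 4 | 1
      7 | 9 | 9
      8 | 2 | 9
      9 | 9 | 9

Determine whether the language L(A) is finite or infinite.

finite

The useful states (reachable from 6 and able to reach an accepting state) are {1, 3, 4, 6}.
Restricted to these states the transition graph has no cycle, so every accepting path has bounded length and L is finite.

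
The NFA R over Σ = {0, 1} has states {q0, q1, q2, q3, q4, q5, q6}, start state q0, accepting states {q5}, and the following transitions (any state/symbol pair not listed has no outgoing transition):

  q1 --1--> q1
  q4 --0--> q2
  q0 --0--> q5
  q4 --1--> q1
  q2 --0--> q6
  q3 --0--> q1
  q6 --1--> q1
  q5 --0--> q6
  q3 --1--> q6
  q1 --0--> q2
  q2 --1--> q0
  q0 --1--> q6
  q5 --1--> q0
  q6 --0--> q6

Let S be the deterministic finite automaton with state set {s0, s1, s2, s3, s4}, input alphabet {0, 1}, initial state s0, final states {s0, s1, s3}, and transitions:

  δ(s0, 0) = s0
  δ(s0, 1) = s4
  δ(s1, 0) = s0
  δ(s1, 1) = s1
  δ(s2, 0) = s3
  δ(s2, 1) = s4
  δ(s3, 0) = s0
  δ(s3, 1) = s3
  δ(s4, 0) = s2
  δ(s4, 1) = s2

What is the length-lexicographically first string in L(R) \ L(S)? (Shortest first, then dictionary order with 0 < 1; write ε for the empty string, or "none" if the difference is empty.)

010

The string 010 is accepted by R but not by S.
No shorter string lies in the difference, and 010 is the lexicographically first length-3 string in L(R) \ L(S).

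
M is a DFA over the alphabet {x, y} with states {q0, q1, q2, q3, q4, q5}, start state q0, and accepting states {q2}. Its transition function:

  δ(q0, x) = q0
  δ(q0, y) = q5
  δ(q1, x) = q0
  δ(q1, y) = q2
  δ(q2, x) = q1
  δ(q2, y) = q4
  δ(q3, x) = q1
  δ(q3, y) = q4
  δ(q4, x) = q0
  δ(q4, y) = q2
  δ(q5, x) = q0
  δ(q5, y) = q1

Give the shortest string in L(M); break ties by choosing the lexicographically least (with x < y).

yyy

A breadth-first search from q0 reaches an accepting state first via the path q0 → q5 → q1 → q2 on input yyy.
No string of length < 3 is accepted (BFS exhausts all shorter strings without reaching an accepting state), and yyy is the lexicographically least accepting string of length 3.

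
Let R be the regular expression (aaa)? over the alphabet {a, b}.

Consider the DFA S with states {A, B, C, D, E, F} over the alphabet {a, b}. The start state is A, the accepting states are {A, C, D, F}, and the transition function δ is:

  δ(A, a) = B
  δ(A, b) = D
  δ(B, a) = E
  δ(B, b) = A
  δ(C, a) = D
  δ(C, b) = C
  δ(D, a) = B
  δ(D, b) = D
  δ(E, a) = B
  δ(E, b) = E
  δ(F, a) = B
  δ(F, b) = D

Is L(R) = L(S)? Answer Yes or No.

No

The string aaa is accepted by R but rejected by S.
So L(R) ≠ L(S).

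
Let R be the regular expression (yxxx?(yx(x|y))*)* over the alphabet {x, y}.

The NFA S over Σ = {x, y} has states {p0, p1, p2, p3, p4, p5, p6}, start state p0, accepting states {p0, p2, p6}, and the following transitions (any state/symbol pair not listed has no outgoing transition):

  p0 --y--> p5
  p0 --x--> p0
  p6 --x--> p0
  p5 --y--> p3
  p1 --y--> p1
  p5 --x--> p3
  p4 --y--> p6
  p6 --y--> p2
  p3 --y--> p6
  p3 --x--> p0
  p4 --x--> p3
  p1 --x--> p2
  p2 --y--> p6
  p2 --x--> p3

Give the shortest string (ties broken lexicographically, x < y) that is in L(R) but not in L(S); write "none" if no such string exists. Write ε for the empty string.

Converting the expression R to a DFA (subset construction, then merging equivalent states) gives the minimal DFA with states {r0, r1, r2, r3, r4, r5, r6, r7}, start state r0, accepting states {r0, r4, r5} and transitions r0: x→r1, y→r2; r1: x→r1, y→r1; r2: x→r3, y→r1; r3: x→r4, y→r1; r4: x→r5, y→r6; r5: x→r1, y→r6; r6: x→r7, y→r1; r7: x→r4, y→r5.
Exploring the product automaton R × S from the start pair (r0, p0), following both machines on each input symbol, reaches 14 state pairs: (r0, p0), (r1, p0), (r2, p5), (r1, p5), (r3, p3), (r1, p3), (r4, p0), (r1, p6), (r5, p0), (r6, p5), (r1, p2), (r7, p3), (r5, p6), (r6, p2).
R accepts in {r0, r4, r5} and S accepts in {p0, p2, p6}. The reachable pairs whose R-component is accepting are (r0, p0), (r4, p0), (r5, p0), (r5, p6); in each of them the S-component is accepting too, so the product for L(R) \ L(S) (R-component accepting, S-component rejecting) has no reachable accepting pair and the difference is empty.
So every string accepted by R is also accepted by S: L(R) \ L(S) = ∅ and there is no such string.

none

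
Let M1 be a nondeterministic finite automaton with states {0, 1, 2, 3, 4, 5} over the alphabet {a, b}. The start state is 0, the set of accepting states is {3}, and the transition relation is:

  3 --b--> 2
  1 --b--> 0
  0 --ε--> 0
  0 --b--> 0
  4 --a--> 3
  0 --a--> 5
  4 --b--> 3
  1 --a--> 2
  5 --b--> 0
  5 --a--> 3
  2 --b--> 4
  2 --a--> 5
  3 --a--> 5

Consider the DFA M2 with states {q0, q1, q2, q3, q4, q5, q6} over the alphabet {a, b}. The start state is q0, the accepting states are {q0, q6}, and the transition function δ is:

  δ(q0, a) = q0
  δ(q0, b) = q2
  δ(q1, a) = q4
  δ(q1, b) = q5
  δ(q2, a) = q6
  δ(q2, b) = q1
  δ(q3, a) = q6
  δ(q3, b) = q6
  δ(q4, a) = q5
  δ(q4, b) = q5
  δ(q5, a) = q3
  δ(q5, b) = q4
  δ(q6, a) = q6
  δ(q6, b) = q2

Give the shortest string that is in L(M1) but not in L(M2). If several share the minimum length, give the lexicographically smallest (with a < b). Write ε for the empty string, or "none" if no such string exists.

The string bbaa is accepted by M1 but not by M2.
No shorter string lies in the difference, and bbaa is the lexicographically first length-4 string in L(M1) \ L(M2).

bbaa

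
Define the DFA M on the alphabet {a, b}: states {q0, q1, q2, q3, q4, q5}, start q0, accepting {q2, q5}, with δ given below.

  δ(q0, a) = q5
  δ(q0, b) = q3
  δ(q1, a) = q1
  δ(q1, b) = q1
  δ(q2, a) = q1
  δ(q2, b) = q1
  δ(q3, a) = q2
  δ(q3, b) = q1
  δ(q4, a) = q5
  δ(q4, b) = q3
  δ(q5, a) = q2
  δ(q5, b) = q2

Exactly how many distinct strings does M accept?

4

The useful subgraph on states {q0, q2, q3, q5} is acyclic, so L(M) is finite; the longest accepting path visits 3 useful states, giving maximum string length 2.
Counting accepting paths from q0 by length: 1 of length 1, 3 of length 2. Total 4.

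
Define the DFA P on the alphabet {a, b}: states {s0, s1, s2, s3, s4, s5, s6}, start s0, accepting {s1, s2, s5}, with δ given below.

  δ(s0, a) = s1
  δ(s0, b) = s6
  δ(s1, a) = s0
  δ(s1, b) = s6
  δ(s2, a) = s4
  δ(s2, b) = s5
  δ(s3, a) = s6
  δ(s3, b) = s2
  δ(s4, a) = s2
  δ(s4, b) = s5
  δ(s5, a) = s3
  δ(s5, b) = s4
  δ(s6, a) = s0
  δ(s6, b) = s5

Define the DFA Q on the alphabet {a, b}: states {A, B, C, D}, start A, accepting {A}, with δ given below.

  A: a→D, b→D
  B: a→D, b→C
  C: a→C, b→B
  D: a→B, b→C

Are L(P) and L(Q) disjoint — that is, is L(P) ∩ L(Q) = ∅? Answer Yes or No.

Exploring the product automaton P × Q from the start pair (s0, A), following both machines on each input symbol, reaches 20 state pairs: (s0, A), (s1, D), (s6, D), (s0, B), (s6, C), (s5, C), (s0, C), (s5, B), (s3, C), (s4, B), (s1, C), (s6, B), (s3, D), (s4, C), (s2, B), (s2, D), (s0, D), (s2, C), (s4, D), (s1, B).
P accepts in {s1, s2, s5} and Q accepts in {A}; no reachable pair has both components accepting, so no string drives both machines to acceptance simultaneously and L(P) ∩ L(Q) = ∅.
So no string is accepted by both, and the intersection is empty.

Yes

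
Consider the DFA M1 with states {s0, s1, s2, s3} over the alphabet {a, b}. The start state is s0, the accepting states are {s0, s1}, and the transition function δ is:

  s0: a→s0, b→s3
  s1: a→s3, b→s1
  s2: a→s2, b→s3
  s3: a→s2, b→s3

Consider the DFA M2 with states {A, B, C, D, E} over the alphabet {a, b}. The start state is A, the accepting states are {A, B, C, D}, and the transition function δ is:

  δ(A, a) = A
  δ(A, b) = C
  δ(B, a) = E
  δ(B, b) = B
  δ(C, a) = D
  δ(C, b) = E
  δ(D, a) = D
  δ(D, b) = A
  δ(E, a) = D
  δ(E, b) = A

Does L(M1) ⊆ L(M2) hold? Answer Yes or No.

Exploring the product automaton M1 × M2 from the start pair (s0, A), following both machines on each input symbol, reaches 6 state pairs: (s0, A), (s3, C), (s2, D), (s3, E), (s3, A), (s2, A).
M1 accepts in {s0, s1} and M2 accepts in {A, B, C, D}. The reachable pairs whose M1-component is accepting are (s0, A); in each of them the M2-component is accepting too, so the product for L(M1) \ L(M2) (M1-component accepting, M2-component rejecting) has no reachable accepting pair and the difference is empty.
Hence every string in L(M1) is also in L(M2).

Yes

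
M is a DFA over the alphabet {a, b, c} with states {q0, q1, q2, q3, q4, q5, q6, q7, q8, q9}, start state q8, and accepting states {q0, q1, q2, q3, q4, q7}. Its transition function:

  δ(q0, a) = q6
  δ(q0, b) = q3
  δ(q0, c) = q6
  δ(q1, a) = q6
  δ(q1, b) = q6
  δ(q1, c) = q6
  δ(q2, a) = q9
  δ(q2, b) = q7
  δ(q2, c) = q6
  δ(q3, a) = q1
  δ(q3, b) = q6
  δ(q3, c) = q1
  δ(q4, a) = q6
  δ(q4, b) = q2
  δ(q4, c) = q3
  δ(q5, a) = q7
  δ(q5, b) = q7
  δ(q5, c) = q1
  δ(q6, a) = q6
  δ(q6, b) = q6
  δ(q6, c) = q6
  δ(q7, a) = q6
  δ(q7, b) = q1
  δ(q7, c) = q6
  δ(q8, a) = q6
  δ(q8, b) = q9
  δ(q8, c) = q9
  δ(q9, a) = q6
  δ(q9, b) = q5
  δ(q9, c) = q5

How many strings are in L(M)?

20

The useful subgraph on states {q1, q5, q7, q8, q9} is acyclic, so L(M) is finite; the longest accepting path visits 5 useful states, giving maximum string length 4.
Counting accepting paths from q8 by length: 12 of length 3, 8 of length 4. Total 20.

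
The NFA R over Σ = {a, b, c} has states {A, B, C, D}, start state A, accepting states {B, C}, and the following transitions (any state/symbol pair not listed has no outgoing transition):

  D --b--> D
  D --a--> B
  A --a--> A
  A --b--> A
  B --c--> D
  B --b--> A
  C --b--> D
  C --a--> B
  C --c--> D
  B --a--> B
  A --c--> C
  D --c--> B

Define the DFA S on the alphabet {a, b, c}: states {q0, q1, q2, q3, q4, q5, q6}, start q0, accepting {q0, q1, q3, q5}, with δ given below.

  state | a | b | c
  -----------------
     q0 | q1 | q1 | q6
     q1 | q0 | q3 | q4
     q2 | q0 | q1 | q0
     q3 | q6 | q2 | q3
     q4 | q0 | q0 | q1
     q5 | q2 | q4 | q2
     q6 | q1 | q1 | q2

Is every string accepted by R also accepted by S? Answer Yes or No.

No

The string c is in L(R) but not in L(S).
So L(R) ⊄ L(S).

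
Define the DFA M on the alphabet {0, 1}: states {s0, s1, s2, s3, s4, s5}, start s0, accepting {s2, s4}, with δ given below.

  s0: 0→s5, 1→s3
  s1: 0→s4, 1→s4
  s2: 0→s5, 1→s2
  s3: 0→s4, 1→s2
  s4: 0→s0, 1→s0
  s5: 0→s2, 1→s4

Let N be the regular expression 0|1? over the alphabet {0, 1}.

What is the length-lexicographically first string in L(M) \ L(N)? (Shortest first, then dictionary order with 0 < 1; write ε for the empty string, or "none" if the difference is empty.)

The string 00 is accepted by M but not by N.
No shorter string lies in the difference, and 00 is the lexicographically first length-2 string in L(M) \ L(N).

00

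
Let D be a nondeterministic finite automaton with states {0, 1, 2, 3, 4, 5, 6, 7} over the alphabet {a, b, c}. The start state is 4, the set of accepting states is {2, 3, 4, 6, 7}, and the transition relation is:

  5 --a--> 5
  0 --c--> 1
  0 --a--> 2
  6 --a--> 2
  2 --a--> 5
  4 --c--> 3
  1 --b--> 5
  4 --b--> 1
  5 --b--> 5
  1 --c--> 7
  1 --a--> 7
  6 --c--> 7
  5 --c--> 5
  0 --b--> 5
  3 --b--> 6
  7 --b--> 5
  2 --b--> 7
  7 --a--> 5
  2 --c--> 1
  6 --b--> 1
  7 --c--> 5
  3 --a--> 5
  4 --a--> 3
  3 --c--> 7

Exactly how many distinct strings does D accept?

The useful subgraph on states {1, 2, 3, 4, 6, 7} is acyclic, so L(D) is finite; the longest accepting path visits 6 useful states, giving maximum string length 5.
Counting accepting paths from 4 by length: 1 of length 0, 2 of length 1, 6 of length 2, 4 of length 3, 6 of length 4, 4 of length 5. Total 23.

23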